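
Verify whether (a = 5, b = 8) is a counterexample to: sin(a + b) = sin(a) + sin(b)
Substituting a = 5, b = 8:
LHS = sin(5 + 8) = sin(13) ≈ 0.4202
RHS = sin(5) + sin(8) ≈ 0.03043

Since LHS ≠ RHS, this pair disproves the claim.

Answer: Yes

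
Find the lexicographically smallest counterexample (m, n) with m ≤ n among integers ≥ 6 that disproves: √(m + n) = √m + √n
(m, n) = (6, 6)

Substituting (6, 6) into the claim:
LHS = √(6 + 6) = 2·√(3) ≈ 3.464
RHS = √6 + √6 = 2·√(6) ≈ 4.899

Since LHS ≠ RHS, this pair disproves the claim, and no lexicographically smaller pair (m ≤ n, integers ≥ 6) does.

For instance (11, 11) is also a counterexample (LHS = √(22) ≈ 4.69, RHS = 2·√(11) ≈ 6.633), but it's lexicographically larger.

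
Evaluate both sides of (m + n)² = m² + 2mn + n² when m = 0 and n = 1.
LHS = (0 + 1)² = 1
RHS = 0² + 2·0·1 + 1² = 1

LHS = RHS: the two sides agree.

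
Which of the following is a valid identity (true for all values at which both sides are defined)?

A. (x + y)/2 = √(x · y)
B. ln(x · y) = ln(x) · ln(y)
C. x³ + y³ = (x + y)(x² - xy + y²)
C

A: fails at (3, 4) — LHS = 7/2, RHS = 2·√(3) ≈ 3.464.
B: fails at (2, 7) — LHS = ln(14) ≈ 2.639, RHS = ln(2)·ln(7) ≈ 1.349.
C: holds — e.g. at (1, 4), both sides equal 65.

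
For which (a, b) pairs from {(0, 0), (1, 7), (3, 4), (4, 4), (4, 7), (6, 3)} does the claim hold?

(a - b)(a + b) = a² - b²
All pairs

Testing each pair:
(0, 0): LHS = 0, RHS = 0 → holds
(1, 7): LHS = -48, RHS = -48 → holds
(3, 4): LHS = -7, RHS = -7 → holds
(4, 4): LHS = 0, RHS = 0 → holds
(4, 7): LHS = -33, RHS = -33 → holds
(6, 3): LHS = 27, RHS = 27 → holds

Every pair satisfies the claim.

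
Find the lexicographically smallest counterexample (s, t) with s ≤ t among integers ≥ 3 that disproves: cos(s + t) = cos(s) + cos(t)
Substituting (3, 3) into the claim:
LHS = cos(3 + 3) = cos(6) ≈ 0.9602
RHS = cos(3) + cos(3) = 2·cos(3) ≈ -1.98

Since LHS ≠ RHS, this pair disproves the claim, and no lexicographically smaller pair (s ≤ t, integers ≥ 3) does.

For instance (7, 7) is also a counterexample (LHS = cos(14) ≈ 0.1367, RHS = 2·cos(7) ≈ 1.508), but it's lexicographically larger.

Answer: (s, t) = (3, 3)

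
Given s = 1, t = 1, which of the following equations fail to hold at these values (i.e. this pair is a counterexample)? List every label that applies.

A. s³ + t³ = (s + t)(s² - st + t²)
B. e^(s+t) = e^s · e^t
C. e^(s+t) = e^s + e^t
Evaluating each claim at the given values:
A. LHS = 2, RHS = 2 → holds here (LHS = RHS)
B. LHS = e^2 ≈ 7.389, RHS = e^2 ≈ 7.389 → holds here (LHS = RHS)
C. LHS = e^2 ≈ 7.389, RHS = 2·e ≈ 5.437 → fails here (LHS ≠ RHS)

Answer: C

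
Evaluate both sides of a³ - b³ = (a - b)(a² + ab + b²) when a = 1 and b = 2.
LHS = 1³ - 2³ = -7
RHS = (1 - 2)(1² + 1·2 + 2²) = -7

LHS = RHS: the two sides agree.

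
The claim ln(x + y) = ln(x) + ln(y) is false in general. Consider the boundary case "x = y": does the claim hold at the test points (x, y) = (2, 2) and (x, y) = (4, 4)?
Only at (2, 2)

At (2, 2): LHS = ln(4) ≈ 1.386, RHS = 2·ln(2) ≈ 1.386 → equal
At (4, 4): LHS = ln(8) ≈ 2.079 ≠ RHS = 2·ln(4) ≈ 2.773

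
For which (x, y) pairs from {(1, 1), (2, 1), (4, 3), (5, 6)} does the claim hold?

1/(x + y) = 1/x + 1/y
Testing each pair:
(1, 1): LHS = 1/2, RHS = 2 → fails
(2, 1): LHS = 1/3, RHS = 3/2 → fails
(4, 3): LHS = 1/7, RHS = 7/12 → fails
(5, 6): LHS = 1/11, RHS = 11/30 → fails

No pair satisfies the claim.

Answer: None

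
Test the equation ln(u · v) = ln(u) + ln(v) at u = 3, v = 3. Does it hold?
Holds

Substituting u = 3, v = 3:

LHS = ln(3 · 3) = ln(9) ≈ 2.197
RHS = ln(3) + ln(3) = 2·ln(3) ≈ 2.197

LHS = RHS, so the equation holds at this point.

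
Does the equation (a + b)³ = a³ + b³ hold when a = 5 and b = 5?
Substituting a = 5, b = 5:

LHS = (5 + 5)³ = 1000
RHS = 5³ + 5³ = 250

LHS ≠ RHS, so the equation does not hold at this point.

Answer: Fails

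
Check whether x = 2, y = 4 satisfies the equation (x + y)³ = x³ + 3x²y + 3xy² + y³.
Substituting x = 2, y = 4:

LHS = (2 + 4)³ = 216
RHS = 2³ + 3·2²·4 + 3·2·4² + 4³ = 216

LHS = RHS, so the equation holds at this point.

Answer: Holds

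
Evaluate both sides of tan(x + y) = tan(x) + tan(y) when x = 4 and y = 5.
LHS = tan(4 + 5) = tan(9) ≈ -0.4523
RHS = tan(4) + tan(5) ≈ -2.223

LHS ≠ RHS (they differ by about 1.77), so the equation does not hold here.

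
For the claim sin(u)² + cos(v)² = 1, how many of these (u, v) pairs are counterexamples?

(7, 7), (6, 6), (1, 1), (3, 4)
Testing each pair:
(7, 7): LHS = sin(7)² + cos(7)² = 1, RHS = 1 → satisfies claim
(6, 6): LHS = sin(6)² + cos(6)² = 1, RHS = 1 → satisfies claim
(1, 1): LHS = cos(1)² + sin(1)² = 1, RHS = 1 → satisfies claim
(3, 4): LHS = sin(3)² + cos(4)² ≈ 0.4472, RHS = 1 → counterexample

That makes 1 counterexample.

Answer: 1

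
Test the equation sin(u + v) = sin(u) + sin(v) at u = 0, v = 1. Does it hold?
Holds

Substituting u = 0, v = 1:

LHS = sin(0 + 1) = sin(1) ≈ 0.8415
RHS = sin(0) + sin(1) = sin(1) ≈ 0.8415

LHS = RHS, so the equation holds at this point.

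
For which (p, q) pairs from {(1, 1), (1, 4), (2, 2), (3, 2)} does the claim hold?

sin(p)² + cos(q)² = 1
(1, 1), (2, 2)

Testing each pair:
(1, 1): LHS = cos(1)² + sin(1)² = 1, RHS = 1 → holds
(1, 4): LHS = cos(4)² + sin(1)² ≈ 1.135, RHS = 1 → fails
(2, 2): LHS = cos(2)² + sin(2)² = 1, RHS = 1 → holds
(3, 2): LHS = sin(3)² + cos(2)² ≈ 0.1931, RHS = 1 → fails

2 of 4 pairs satisfy the claim.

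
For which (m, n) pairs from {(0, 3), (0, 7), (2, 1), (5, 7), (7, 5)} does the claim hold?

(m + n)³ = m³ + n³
Testing each pair:
(0, 3): LHS = 27, RHS = 27 → holds
(0, 7): LHS = 343, RHS = 343 → holds
(2, 1): LHS = 27, RHS = 9 → fails
(5, 7): LHS = 1728, RHS = 468 → fails
(7, 5): LHS = 1728, RHS = 468 → fails

2 of 5 pairs satisfy the claim.

Answer: (0, 3), (0, 7)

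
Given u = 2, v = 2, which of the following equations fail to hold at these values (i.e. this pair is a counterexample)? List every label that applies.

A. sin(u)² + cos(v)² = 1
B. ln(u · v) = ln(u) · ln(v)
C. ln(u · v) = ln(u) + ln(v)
Evaluating each claim at the given values:
A. LHS = cos(2)² + sin(2)² = 1, RHS = 1 → holds here (LHS = RHS)
B. LHS = ln(4) ≈ 1.386, RHS = ln(2)² ≈ 0.4805 → fails here (LHS ≠ RHS)
C. LHS = ln(4) ≈ 1.386, RHS = 2·ln(2) ≈ 1.386 → holds here (LHS = RHS)

Answer: B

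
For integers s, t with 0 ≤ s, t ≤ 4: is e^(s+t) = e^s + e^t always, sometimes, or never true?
The claim fails for every pair in the range. For instance at (s, t) = (3, 4): LHS = e^7 ≈ 1097, RHS = e^3 + e^4 ≈ 74.68.

Answer: Never true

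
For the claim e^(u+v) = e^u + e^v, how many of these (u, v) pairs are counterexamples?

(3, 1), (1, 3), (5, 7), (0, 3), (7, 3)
5

Testing each pair:
(3, 1): LHS = e^4 ≈ 54.6, RHS = e + e^3 ≈ 22.8 → counterexample
(1, 3): LHS = e^4 ≈ 54.6, RHS = e + e^3 ≈ 22.8 → counterexample
(5, 7): LHS = e^12 ≈ 162754.8, RHS = e^5 + e^7 ≈ 1245 → counterexample
(0, 3): LHS = e^3 ≈ 20.09, RHS = 1 + e^3 ≈ 21.09 → counterexample
(7, 3): LHS = e^10 ≈ 22026.5, RHS = e^3 + e^7 ≈ 1117 → counterexample

That makes 5 counterexamples.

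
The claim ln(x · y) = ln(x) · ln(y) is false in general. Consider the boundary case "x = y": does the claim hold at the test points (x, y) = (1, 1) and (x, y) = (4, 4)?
Only at (1, 1)

At (1, 1): LHS = 0, RHS = 0 → equal
At (4, 4): LHS = ln(16) ≈ 2.773 ≠ RHS = ln(4)² ≈ 1.922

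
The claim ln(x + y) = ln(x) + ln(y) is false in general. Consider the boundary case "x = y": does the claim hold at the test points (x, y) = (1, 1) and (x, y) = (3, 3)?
No, fails at both test points

At (1, 1): LHS = ln(2) ≈ 0.6931 ≠ RHS = 0
At (3, 3): LHS = ln(6) ≈ 1.792 ≠ RHS = 2·ln(3) ≈ 2.197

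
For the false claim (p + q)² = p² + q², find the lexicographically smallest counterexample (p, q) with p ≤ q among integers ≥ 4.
Substituting (4, 4) into the claim:
LHS = (4 + 4)² = 64
RHS = 4² + 4² = 32

Since LHS ≠ RHS, this pair disproves the claim, and no lexicographically smaller pair (p ≤ q, integers ≥ 4) does.

For instance (4, 11) is also a counterexample (LHS = 225, RHS = 137), but it's lexicographically larger.

Answer: (p, q) = (4, 4)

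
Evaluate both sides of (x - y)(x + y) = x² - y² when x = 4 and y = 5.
LHS = (4 - 5)(4 + 5) = -9
RHS = 4² - 5² = -9

LHS = RHS: the two sides agree.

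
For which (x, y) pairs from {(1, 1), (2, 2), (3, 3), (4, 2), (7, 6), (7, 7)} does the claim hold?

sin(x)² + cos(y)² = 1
Testing each pair:
(1, 1): LHS = cos(1)² + sin(1)² = 1, RHS = 1 → holds
(2, 2): LHS = cos(2)² + sin(2)² = 1, RHS = 1 → holds
(3, 3): LHS = sin(3)² + cos(3)² = 1, RHS = 1 → holds
(4, 2): LHS = cos(2)² + sin(4)² ≈ 0.7459, RHS = 1 → fails
(7, 6): LHS = sin(7)² + cos(6)² ≈ 1.354, RHS = 1 → fails
(7, 7): LHS = sin(7)² + cos(7)² = 1, RHS = 1 → holds

4 of 6 pairs satisfy the claim.

Answer: (1, 1), (2, 2), (3, 3), (7, 7)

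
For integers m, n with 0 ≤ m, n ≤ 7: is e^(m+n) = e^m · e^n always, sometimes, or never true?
The identity holds for every pair in the range. For instance at (m, n) = (7, 6): both sides equal e^13 ≈ 442413.4.

Answer: Always true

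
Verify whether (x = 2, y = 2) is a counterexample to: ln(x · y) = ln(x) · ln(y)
Yes

Substituting x = 2, y = 2:
LHS = ln(2 · 2) = ln(4) ≈ 1.386
RHS = ln(2) · ln(2) = ln(2)² ≈ 0.4805

Since LHS ≠ RHS, this pair disproves the claim.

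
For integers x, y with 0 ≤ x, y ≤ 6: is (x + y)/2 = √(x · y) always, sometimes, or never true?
It holds at (x, y) = (4, 4) (both sides equal 4), but fails at (x, y) = (6, 3) (LHS = 9/2, RHS = 3·√(2) ≈ 4.243).

Answer: Sometimes true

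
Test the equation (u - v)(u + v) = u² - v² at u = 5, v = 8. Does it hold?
Holds

Substituting u = 5, v = 8:

LHS = (5 - 8)(5 + 8) = -39
RHS = 5² - 8² = -39

LHS = RHS, so the equation holds at this point.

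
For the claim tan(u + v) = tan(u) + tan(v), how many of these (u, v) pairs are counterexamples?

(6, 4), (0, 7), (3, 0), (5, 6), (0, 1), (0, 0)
Testing each pair:
(6, 4): LHS = tan(10) ≈ 0.6484, RHS = tan(6) + tan(4) ≈ 0.8668 → counterexample
(0, 7): LHS = tan(7) ≈ 0.8714, RHS = tan(7) ≈ 0.8714 → satisfies claim
(3, 0): LHS = tan(3) ≈ -0.1425, RHS = tan(3) ≈ -0.1425 → satisfies claim
(5, 6): LHS = tan(11) ≈ -226, RHS = tan(5) + tan(6) ≈ -3.672 → counterexample
(0, 1): LHS = tan(1) ≈ 1.557, RHS = tan(1) ≈ 1.557 → satisfies claim
(0, 0): LHS = 0, RHS = 0 → satisfies claim

That makes 2 counterexamples.

Answer: 2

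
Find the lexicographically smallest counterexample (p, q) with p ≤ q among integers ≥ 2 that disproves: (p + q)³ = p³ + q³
(p, q) = (2, 2)

Substituting (2, 2) into the claim:
LHS = (2 + 2)³ = 64
RHS = 2³ + 2³ = 16

Since LHS ≠ RHS, this pair disproves the claim, and no lexicographically smaller pair (p ≤ q, integers ≥ 2) does.

For instance (5, 7) is also a counterexample (LHS = 1728, RHS = 468), but it's lexicographically larger.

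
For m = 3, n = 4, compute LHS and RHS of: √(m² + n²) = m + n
LHS = √(3² + 4²) = 5
RHS = 3 + 4 = 7

LHS ≠ RHS, so the equation does not hold here.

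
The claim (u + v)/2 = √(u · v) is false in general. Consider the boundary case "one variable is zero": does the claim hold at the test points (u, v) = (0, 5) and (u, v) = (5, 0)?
At (0, 5): LHS = 5/2 ≠ RHS = 0
At (5, 0): LHS = 5/2 ≠ RHS = 0

Answer: No, fails at both test points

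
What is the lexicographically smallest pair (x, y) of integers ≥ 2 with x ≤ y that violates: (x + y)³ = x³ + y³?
(x, y) = (2, 2)

Substituting (2, 2) into the claim:
LHS = (2 + 2)³ = 64
RHS = 2³ + 2³ = 16

Since LHS ≠ RHS, this pair disproves the claim, and no lexicographically smaller pair (x ≤ y, integers ≥ 2) does.

For instance (7, 7) is also a counterexample (LHS = 2744, RHS = 686), but it's lexicographically larger.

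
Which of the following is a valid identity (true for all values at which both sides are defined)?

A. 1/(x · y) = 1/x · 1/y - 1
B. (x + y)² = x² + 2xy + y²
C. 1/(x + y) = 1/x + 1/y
B

A: fails at (2, 3) — LHS = 1/6, RHS = -5/6.
B: holds — e.g. at (1, 1), both sides equal 4.
C: fails at (1, 4) — LHS = 1/5, RHS = 5/4.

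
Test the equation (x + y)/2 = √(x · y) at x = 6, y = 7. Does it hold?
Substituting x = 6, y = 7:

LHS = (6 + 7)/2 = 13/2
RHS = √(6 · 7) = √(42) ≈ 6.481

LHS ≠ RHS, so the equation does not hold at this point.

Answer: Fails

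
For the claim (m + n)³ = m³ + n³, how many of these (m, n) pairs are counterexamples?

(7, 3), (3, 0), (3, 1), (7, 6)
Testing each pair:
(7, 3): LHS = 1000, RHS = 370 → counterexample
(3, 0): LHS = 27, RHS = 27 → satisfies claim
(3, 1): LHS = 64, RHS = 28 → counterexample
(7, 6): LHS = 2197, RHS = 559 → counterexample

That makes 3 counterexamples.

Answer: 3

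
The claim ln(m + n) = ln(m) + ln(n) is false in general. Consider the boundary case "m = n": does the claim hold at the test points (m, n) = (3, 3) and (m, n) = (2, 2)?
Only at (2, 2)

At (3, 3): LHS = ln(6) ≈ 1.792 ≠ RHS = 2·ln(3) ≈ 2.197
At (2, 2): LHS = ln(4) ≈ 1.386, RHS = 2·ln(2) ≈ 1.386 → equal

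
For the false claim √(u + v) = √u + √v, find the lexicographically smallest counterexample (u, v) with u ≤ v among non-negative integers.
At (0, 0): both sides equal 0, so it holds there.

Substituting (1, 1) into the claim:
LHS = √(1 + 1) = √(2) ≈ 1.414
RHS = √1 + √1 = 2

Since LHS ≠ RHS, this pair disproves the claim, and no lexicographically smaller pair (u ≤ v, non-negative integers) does.

For instance (1, 6) is also a counterexample (LHS = √(7) ≈ 2.646, RHS = 1 + √(6) ≈ 3.449), but it's lexicographically larger.

Answer: (u, v) = (1, 1)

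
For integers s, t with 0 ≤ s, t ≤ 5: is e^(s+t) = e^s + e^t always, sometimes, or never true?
Never true

The claim fails for every pair in the range. For instance at (s, t) = (2, 1): LHS = e^3 ≈ 20.09, RHS = e + e^2 ≈ 10.11.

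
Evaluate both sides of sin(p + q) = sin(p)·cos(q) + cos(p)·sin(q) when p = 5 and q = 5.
LHS = sin(5 + 5) = sin(10) ≈ -0.544
RHS = sin(5)·cos(5) + cos(5)·sin(5) = 2·sin(5)·cos(5) ≈ -0.544

LHS = RHS: the two sides agree.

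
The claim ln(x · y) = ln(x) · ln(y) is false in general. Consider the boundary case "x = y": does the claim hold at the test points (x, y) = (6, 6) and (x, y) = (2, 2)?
At (6, 6): LHS = ln(36) ≈ 3.584 ≠ RHS = ln(6)² ≈ 3.21
At (2, 2): LHS = ln(4) ≈ 1.386 ≠ RHS = ln(2)² ≈ 0.4805

Answer: No, fails at both test points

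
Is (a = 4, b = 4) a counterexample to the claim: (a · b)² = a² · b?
Substituting a = 4, b = 4:
LHS = (4 · 4)² = 256
RHS = 4² · 4 = 64

Since LHS ≠ RHS, this pair disproves the claim.

Answer: Yes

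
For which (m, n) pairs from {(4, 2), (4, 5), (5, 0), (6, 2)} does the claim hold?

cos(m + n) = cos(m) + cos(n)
None

Testing each pair:
(4, 2): LHS = cos(6) ≈ 0.9602, RHS = cos(4) + cos(2) ≈ -1.07 → fails
(4, 5): LHS = cos(9) ≈ -0.9111, RHS = cos(4) + cos(5) ≈ -0.37 → fails
(5, 0): LHS = cos(5) ≈ 0.2837, RHS = cos(5) + 1 ≈ 1.284 → fails
(6, 2): LHS = cos(8) ≈ -0.1455, RHS = cos(2) + cos(6) ≈ 0.544 → fails

No pair satisfies the claim.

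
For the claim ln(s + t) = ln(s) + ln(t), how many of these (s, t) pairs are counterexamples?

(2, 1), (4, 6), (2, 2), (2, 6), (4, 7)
4

Testing each pair:
(2, 1): LHS = ln(3) ≈ 1.099, RHS = ln(2) ≈ 0.6931 → counterexample
(4, 6): LHS = ln(10) ≈ 2.303, RHS = ln(4) + ln(6) ≈ 3.178 → counterexample
(2, 2): LHS = ln(4) ≈ 1.386, RHS = 2·ln(2) ≈ 1.386 → satisfies claim
(2, 6): LHS = ln(8) ≈ 2.079, RHS = ln(2) + ln(6) ≈ 2.485 → counterexample
(4, 7): LHS = ln(11) ≈ 2.398, RHS = ln(4) + ln(7) ≈ 3.332 → counterexample

That makes 4 counterexamples.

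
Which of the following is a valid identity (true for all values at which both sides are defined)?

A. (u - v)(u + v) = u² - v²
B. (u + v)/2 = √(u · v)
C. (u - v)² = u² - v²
A: holds — e.g. at (4, 6), both sides equal -20.
B: fails at (3, 7) — LHS = 5, RHS = √(21) ≈ 4.583.
C: fails at (1, 5) — LHS = 16, RHS = -24.

Answer: A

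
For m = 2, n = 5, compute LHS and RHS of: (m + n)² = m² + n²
LHS = (2 + 5)² = 49
RHS = 2² + 5² = 29

LHS ≠ RHS, so the equation does not hold here.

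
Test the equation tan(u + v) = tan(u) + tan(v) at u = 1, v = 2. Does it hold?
Fails

Substituting u = 1, v = 2:

LHS = tan(1 + 2) = tan(3) ≈ -0.1425
RHS = tan(1) + tan(2) ≈ -0.6276

LHS ≠ RHS, so the equation does not hold at this point.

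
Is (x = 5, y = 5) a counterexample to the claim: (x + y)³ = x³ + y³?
Yes

Substituting x = 5, y = 5:
LHS = (5 + 5)³ = 1000
RHS = 5³ + 5³ = 250

Since LHS ≠ RHS, this pair disproves the claim.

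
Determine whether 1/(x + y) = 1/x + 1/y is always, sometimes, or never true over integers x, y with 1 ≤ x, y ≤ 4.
Never true

The claim fails for every pair in the range. For instance at (x, y) = (1, 1): LHS = 1/2, RHS = 2.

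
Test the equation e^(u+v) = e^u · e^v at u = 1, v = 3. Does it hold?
Holds

Substituting u = 1, v = 3:

LHS = e^(1+3) = e^4 ≈ 54.6
RHS = e^1 · e^3 = e^4 ≈ 54.6

LHS = RHS, so the equation holds at this point.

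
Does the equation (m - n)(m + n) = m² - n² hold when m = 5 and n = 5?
Holds

Substituting m = 5, n = 5:

LHS = (5 - 5)(5 + 5) = 0
RHS = 5² - 5² = 0

LHS = RHS, so the equation holds at this point.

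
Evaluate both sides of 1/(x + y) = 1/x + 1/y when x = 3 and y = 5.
LHS = 1/(3 + 5) = 1/8
RHS = 1/3 + 1/5 = 8/15

LHS ≠ RHS, so the equation does not hold here.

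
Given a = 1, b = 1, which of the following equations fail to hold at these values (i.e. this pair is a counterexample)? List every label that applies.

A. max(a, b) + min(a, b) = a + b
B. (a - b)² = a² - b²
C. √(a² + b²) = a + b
C

Evaluating each claim at the given values:
A. LHS = 2, RHS = 2 → holds here (LHS = RHS)
B. LHS = 0, RHS = 0 → holds here (LHS = RHS)
C. LHS = √(2) ≈ 1.414, RHS = 2 → fails here (LHS ≠ RHS)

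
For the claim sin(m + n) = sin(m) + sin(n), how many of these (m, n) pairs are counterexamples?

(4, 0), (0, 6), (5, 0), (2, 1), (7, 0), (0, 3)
1

Testing each pair:
(4, 0): LHS = sin(4) ≈ -0.7568, RHS = sin(4) ≈ -0.7568 → satisfies claim
(0, 6): LHS = sin(6) ≈ -0.2794, RHS = sin(6) ≈ -0.2794 → satisfies claim
(5, 0): LHS = sin(5) ≈ -0.9589, RHS = sin(5) ≈ -0.9589 → satisfies claim
(2, 1): LHS = sin(3) ≈ 0.1411, RHS = sin(1) + sin(2) ≈ 1.751 → counterexample
(7, 0): LHS = sin(7) ≈ 0.657, RHS = sin(7) ≈ 0.657 → satisfies claim
(0, 3): LHS = sin(3) ≈ 0.1411, RHS = sin(3) ≈ 0.1411 → satisfies claim

That makes 1 counterexample.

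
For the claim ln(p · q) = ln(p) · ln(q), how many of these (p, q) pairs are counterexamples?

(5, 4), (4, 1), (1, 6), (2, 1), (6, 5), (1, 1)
5

Testing each pair:
(5, 4): LHS = ln(20) ≈ 2.996, RHS = ln(4)·ln(5) ≈ 2.231 → counterexample
(4, 1): LHS = ln(4) ≈ 1.386, RHS = 0 → counterexample
(1, 6): LHS = ln(6) ≈ 1.792, RHS = 0 → counterexample
(2, 1): LHS = ln(2) ≈ 0.6931, RHS = 0 → counterexample
(6, 5): LHS = ln(30) ≈ 3.401, RHS = ln(5)·ln(6) ≈ 2.884 → counterexample
(1, 1): LHS = 0, RHS = 0 → satisfies claim

That makes 5 counterexamples.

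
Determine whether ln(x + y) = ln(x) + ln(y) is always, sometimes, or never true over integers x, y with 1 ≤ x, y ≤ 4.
It holds at (x, y) = (2, 2) (both sides equal ln(4) ≈ 1.386), but fails at (x, y) = (1, 2) (LHS = ln(3) ≈ 1.099, RHS = ln(2) ≈ 0.6931).

Answer: Sometimes true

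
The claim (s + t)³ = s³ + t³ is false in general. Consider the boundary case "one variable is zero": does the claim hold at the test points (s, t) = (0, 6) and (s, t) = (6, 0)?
At (0, 6): LHS = 216, RHS = 216 → equal
At (6, 0): LHS = 216, RHS = 216 → equal

So the claim does hold at both of these boundary points, even though it is not an identity.

Answer: Yes, holds at both test points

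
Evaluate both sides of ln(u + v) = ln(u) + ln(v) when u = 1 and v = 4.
LHS = ln(1 + 4) = ln(5) ≈ 1.609
RHS = ln(1) + ln(4) = ln(4) ≈ 1.386

LHS ≠ RHS (they differ by about 0.2231), so the equation does not hold here.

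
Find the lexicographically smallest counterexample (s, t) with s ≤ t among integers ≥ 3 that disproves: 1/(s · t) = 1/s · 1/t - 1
(s, t) = (3, 3)

Substituting (3, 3) into the claim:
LHS = 1/(3 · 3) = 1/9
RHS = 1/3 · 1/3 - 1 = -8/9

Since LHS ≠ RHS, this pair disproves the claim, and no lexicographically smaller pair (s ≤ t, integers ≥ 3) does.

For instance (3, 7) is also a counterexample (LHS = 1/21, RHS = -20/21), but it's lexicographically larger.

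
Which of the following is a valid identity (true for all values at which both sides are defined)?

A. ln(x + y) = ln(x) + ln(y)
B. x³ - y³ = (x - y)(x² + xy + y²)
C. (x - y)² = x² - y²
B

A: fails at (5, 5) — LHS = ln(10) ≈ 2.303, RHS = 2·ln(5) ≈ 3.219.
B: holds — e.g. at (0, 1), both sides equal -1.
C: fails at (1, 3) — LHS = 4, RHS = -8.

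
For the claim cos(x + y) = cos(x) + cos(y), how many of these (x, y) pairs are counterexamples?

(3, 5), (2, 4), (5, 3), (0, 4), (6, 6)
Testing each pair:
(3, 5): LHS = cos(8) ≈ -0.1455, RHS = cos(3) + cos(5) ≈ -0.7063 → counterexample
(2, 4): LHS = cos(6) ≈ 0.9602, RHS = cos(4) + cos(2) ≈ -1.07 → counterexample
(5, 3): LHS = cos(8) ≈ -0.1455, RHS = cos(3) + cos(5) ≈ -0.7063 → counterexample
(0, 4): LHS = cos(4) ≈ -0.6536, RHS = cos(4) + 1 ≈ 0.3464 → counterexample
(6, 6): LHS = cos(12) ≈ 0.8439, RHS = 2·cos(6) ≈ 1.92 → counterexample

That makes 5 counterexamples.

Answer: 5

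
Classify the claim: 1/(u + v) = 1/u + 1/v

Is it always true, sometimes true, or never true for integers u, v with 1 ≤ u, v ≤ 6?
The claim fails for every pair in the range. For instance at (u, v) = (3, 2): LHS = 1/5, RHS = 5/6.

Answer: Never true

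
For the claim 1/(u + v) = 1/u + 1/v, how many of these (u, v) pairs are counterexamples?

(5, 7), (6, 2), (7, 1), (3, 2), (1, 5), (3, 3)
Testing each pair:
(5, 7): LHS = 1/12, RHS = 12/35 → counterexample
(6, 2): LHS = 1/8, RHS = 2/3 → counterexample
(7, 1): LHS = 1/8, RHS = 8/7 → counterexample
(3, 2): LHS = 1/5, RHS = 5/6 → counterexample
(1, 5): LHS = 1/6, RHS = 6/5 → counterexample
(3, 3): LHS = 1/6, RHS = 2/3 → counterexample

That makes 6 counterexamples.

Answer: 6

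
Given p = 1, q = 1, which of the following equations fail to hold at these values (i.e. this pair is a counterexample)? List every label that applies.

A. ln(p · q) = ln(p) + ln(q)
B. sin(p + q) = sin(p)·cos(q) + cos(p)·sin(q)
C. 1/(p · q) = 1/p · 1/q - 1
Evaluating each claim at the given values:
A. LHS = 0, RHS = 0 → holds here (LHS = RHS)
B. LHS = sin(2) ≈ 0.9093, RHS = 2·sin(1)·cos(1) ≈ 0.9093 → holds here (LHS = RHS)
C. LHS = 1, RHS = 0 → fails here (LHS ≠ RHS)

Answer: C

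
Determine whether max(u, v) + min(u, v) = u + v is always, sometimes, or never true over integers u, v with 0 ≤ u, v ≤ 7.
Always true

The identity holds for every pair in the range. For instance at (u, v) = (7, 0): both sides equal 7.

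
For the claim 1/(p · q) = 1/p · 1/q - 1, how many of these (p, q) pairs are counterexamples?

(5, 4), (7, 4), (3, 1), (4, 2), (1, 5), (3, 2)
6

Testing each pair:
(5, 4): LHS = 1/20, RHS = -19/20 → counterexample
(7, 4): LHS = 1/28, RHS = -27/28 → counterexample
(3, 1): LHS = 1/3, RHS = -2/3 → counterexample
(4, 2): LHS = 1/8, RHS = -7/8 → counterexample
(1, 5): LHS = 1/5, RHS = -4/5 → counterexample
(3, 2): LHS = 1/6, RHS = -5/6 → counterexample

That makes 6 counterexamples.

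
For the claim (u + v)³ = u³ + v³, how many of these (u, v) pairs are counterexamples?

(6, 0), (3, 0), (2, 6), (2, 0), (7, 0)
1

Testing each pair:
(6, 0): LHS = 216, RHS = 216 → satisfies claim
(3, 0): LHS = 27, RHS = 27 → satisfies claim
(2, 6): LHS = 512, RHS = 224 → counterexample
(2, 0): LHS = 8, RHS = 8 → satisfies claim
(7, 0): LHS = 343, RHS = 343 → satisfies claim

That makes 1 counterexample.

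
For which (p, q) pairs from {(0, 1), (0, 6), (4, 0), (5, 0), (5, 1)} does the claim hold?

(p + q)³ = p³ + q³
(0, 1), (0, 6), (4, 0), (5, 0)

Testing each pair:
(0, 1): LHS = 1, RHS = 1 → holds
(0, 6): LHS = 216, RHS = 216 → holds
(4, 0): LHS = 64, RHS = 64 → holds
(5, 0): LHS = 125, RHS = 125 → holds
(5, 1): LHS = 216, RHS = 126 → fails

4 of 5 pairs satisfy the claim.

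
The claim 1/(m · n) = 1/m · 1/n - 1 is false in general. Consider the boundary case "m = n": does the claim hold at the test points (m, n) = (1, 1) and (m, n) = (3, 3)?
No, fails at both test points

At (1, 1): LHS = 1 ≠ RHS = 0
At (3, 3): LHS = 1/9 ≠ RHS = -8/9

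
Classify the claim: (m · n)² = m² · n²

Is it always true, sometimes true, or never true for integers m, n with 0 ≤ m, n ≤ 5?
Always true

The identity holds for every pair in the range. For instance at (m, n) = (5, 5): both sides equal 625.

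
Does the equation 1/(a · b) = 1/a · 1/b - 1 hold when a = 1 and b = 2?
Substituting a = 1, b = 2:

LHS = 1/(1 · 2) = 1/2
RHS = 1/1 · 1/2 - 1 = -1/2

LHS ≠ RHS, so the equation does not hold at this point.

Answer: Fails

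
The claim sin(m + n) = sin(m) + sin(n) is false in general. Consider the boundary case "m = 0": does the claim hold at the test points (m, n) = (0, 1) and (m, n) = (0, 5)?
At (0, 1): LHS = sin(1) ≈ 0.8415, RHS = sin(1) ≈ 0.8415 → equal
At (0, 5): LHS = sin(5) ≈ -0.9589, RHS = sin(5) ≈ -0.9589 → equal

So the claim does hold at both of these boundary points, even though it is not an identity.

Answer: Yes, holds at both test points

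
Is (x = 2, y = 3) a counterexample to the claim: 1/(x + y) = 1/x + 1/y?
Substituting x = 2, y = 3:
LHS = 1/(2 + 3) = 1/5
RHS = 1/2 + 1/3 = 5/6

Since LHS ≠ RHS, this pair disproves the claim.

Answer: Yes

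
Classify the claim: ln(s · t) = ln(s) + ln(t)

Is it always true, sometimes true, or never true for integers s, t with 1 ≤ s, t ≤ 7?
Always true

The identity holds for every pair in the range. For instance at (s, t) = (3, 1): both sides equal ln(3) ≈ 1.099.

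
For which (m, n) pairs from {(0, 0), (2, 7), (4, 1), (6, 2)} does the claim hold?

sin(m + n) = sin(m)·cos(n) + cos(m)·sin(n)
All pairs

Testing each pair:
(0, 0): LHS = 0, RHS = 0 → holds
(2, 7): LHS = sin(9) ≈ 0.4121, RHS = sin(7)·cos(2) + sin(2)·cos(7) ≈ 0.4121 → holds
(4, 1): LHS = sin(5) ≈ -0.9589, RHS = sin(1)·cos(4) + sin(4)·cos(1) ≈ -0.9589 → holds
(6, 2): LHS = sin(8) ≈ 0.9894, RHS = sin(6)·cos(2) + sin(2)·cos(6) ≈ 0.9894 → holds

Every pair satisfies the claim.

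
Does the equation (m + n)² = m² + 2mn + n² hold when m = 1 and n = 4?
Substituting m = 1, n = 4:

LHS = (1 + 4)² = 25
RHS = 1² + 2·1·4 + 4² = 25

LHS = RHS, so the equation holds at this point.

Answer: Holds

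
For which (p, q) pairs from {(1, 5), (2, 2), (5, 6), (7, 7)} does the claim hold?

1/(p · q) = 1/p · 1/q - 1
Testing each pair:
(1, 5): LHS = 1/5, RHS = -4/5 → fails
(2, 2): LHS = 1/4, RHS = -3/4 → fails
(5, 6): LHS = 1/30, RHS = -29/30 → fails
(7, 7): LHS = 1/49, RHS = -48/49 → fails

No pair satisfies the claim.

Answer: None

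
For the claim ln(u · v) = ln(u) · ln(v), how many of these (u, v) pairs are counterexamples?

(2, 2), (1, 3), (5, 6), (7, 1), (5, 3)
5

Testing each pair:
(2, 2): LHS = ln(4) ≈ 1.386, RHS = ln(2)² ≈ 0.4805 → counterexample
(1, 3): LHS = ln(3) ≈ 1.099, RHS = 0 → counterexample
(5, 6): LHS = ln(30) ≈ 3.401, RHS = ln(5)·ln(6) ≈ 2.884 → counterexample
(7, 1): LHS = ln(7) ≈ 1.946, RHS = 0 → counterexample
(5, 3): LHS = ln(15) ≈ 2.708, RHS = ln(3)·ln(5) ≈ 1.768 → counterexample

That makes 5 counterexamples.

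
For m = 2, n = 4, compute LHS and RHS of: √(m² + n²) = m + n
LHS = √(2² + 4²) = 2·√(5) ≈ 4.472
RHS = 2 + 4 = 6

LHS ≠ RHS (they differ by about 1.528), so the equation does not hold here.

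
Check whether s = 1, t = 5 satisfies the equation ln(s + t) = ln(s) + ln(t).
Substituting s = 1, t = 5:

LHS = ln(1 + 5) = ln(6) ≈ 1.792
RHS = ln(1) + ln(5) = ln(5) ≈ 1.609

LHS ≠ RHS, so the equation does not hold at this point.

Answer: Fails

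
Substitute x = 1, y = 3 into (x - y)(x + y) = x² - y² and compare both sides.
LHS = (1 - 3)(1 + 3) = -8
RHS = 1² - 3² = -8

LHS = RHS: the two sides agree.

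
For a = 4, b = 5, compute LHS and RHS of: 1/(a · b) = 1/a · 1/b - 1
LHS = 1/(4 · 5) = 1/20
RHS = 1/4 · 1/5 - 1 = -19/20

LHS ≠ RHS, so the equation does not hold here.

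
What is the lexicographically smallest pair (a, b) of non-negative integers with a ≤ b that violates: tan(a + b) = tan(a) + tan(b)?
At (0, 4): both sides equal tan(4) ≈ 1.158, so it holds there.

Substituting (1, 1) into the claim:
LHS = tan(1 + 1) = tan(2) ≈ -2.185
RHS = tan(1) + tan(1) = 2·tan(1) ≈ 3.115

Since LHS ≠ RHS, this pair disproves the claim, and no lexicographically smaller pair (a ≤ b, non-negative integers) does.

For instance (1, 7) is also a counterexample (LHS = tan(8) ≈ -6.8, RHS = tan(7) + tan(1) ≈ 2.429), but it's lexicographically larger.

Answer: (a, b) = (1, 1)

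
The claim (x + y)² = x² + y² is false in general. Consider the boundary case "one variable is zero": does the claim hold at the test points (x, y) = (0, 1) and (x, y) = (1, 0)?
At (0, 1): LHS = 1, RHS = 1 → equal
At (1, 0): LHS = 1, RHS = 1 → equal

So the claim does hold at both of these boundary points, even though it is not an identity.

Answer: Yes, holds at both test points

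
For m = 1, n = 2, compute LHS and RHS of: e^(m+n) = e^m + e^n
LHS = e^(1+2) = e^3 ≈ 20.09
RHS = e^1 + e^2 = e + e^2 ≈ 10.11

LHS ≠ RHS (they differ by about 9.978), so the equation does not hold here.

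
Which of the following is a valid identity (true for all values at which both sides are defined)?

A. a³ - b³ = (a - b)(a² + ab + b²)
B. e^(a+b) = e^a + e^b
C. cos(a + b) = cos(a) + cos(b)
A: holds — e.g. at (1, 5), both sides equal -124.
B: fails at (2, 2) — LHS = e^4 ≈ 54.6, RHS = 2·e^2 ≈ 14.78.
C: fails at (2, 3) — LHS = cos(5) ≈ 0.2837, RHS = cos(3) + cos(2) ≈ -1.406.

Answer: A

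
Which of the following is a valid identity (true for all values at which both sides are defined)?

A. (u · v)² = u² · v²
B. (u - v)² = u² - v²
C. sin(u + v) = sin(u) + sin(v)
A

A: holds — e.g. at (2, 4), both sides equal 64.
B: fails at (1, 2) — LHS = 1, RHS = -3.
C: fails at (4, 6) — LHS = sin(10) ≈ -0.544, RHS = sin(4) + sin(6) ≈ -1.036.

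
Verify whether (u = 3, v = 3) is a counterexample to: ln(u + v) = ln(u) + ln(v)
Yes

Substituting u = 3, v = 3:
LHS = ln(3 + 3) = ln(6) ≈ 1.792
RHS = ln(3) + ln(3) = 2·ln(3) ≈ 2.197

Since LHS ≠ RHS, this pair disproves the claim.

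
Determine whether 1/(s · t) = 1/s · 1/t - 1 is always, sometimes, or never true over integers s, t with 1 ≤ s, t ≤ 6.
The claim fails for every pair in the range. For instance at (s, t) = (4, 3): LHS = 1/12, RHS = -11/12.

Answer: Never true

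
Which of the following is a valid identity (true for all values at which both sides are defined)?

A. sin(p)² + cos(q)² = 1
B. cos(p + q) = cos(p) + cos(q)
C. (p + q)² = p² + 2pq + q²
A: fails at (0, 1) — LHS = cos(1)² ≈ 0.2919, RHS = 1.
B: fails at (2, 4) — LHS = cos(6) ≈ 0.9602, RHS = cos(4) + cos(2) ≈ -1.07.
C: holds — e.g. at (5, 5), both sides equal 100.

Answer: C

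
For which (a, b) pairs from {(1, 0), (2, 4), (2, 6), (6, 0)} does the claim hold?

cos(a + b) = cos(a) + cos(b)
None

Testing each pair:
(1, 0): LHS = cos(1) ≈ 0.5403, RHS = cos(1) + 1 ≈ 1.54 → fails
(2, 4): LHS = cos(6) ≈ 0.9602, RHS = cos(4) + cos(2) ≈ -1.07 → fails
(2, 6): LHS = cos(8) ≈ -0.1455, RHS = cos(2) + cos(6) ≈ 0.544 → fails
(6, 0): LHS = cos(6) ≈ 0.9602, RHS = cos(6) + 1 ≈ 1.96 → fails

No pair satisfies the claim.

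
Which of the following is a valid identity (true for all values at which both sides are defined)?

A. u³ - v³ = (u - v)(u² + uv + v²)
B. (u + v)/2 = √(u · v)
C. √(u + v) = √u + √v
A: holds — e.g. at (4, 5), both sides equal -61.
B: fails at (2, 5) — LHS = 7/2, RHS = √(10) ≈ 3.162.
C: fails at (2, 3) — LHS = √(5) ≈ 2.236, RHS = √(2) + √(3) ≈ 3.146.

Answer: A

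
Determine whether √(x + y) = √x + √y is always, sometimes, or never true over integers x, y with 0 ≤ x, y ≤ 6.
It holds at (x, y) = (0, 5) (both sides equal √(5) ≈ 2.236), but fails at (x, y) = (5, 1) (LHS = √(6) ≈ 2.449, RHS = 1 + √(5) ≈ 3.236).

Answer: Sometimes true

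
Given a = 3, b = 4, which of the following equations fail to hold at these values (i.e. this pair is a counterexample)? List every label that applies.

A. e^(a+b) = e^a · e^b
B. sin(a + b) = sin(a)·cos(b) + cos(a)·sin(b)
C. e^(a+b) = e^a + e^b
Evaluating each claim at the given values:
A. LHS = e^7 ≈ 1097, RHS = e^7 ≈ 1097 → holds here (LHS = RHS)
B. LHS = sin(7) ≈ 0.657, RHS = sin(3)·cos(4) + sin(4)·cos(3) ≈ 0.657 → holds here (LHS = RHS)
C. LHS = e^7 ≈ 1097, RHS = e^3 + e^4 ≈ 74.68 → fails here (LHS ≠ RHS)

Answer: C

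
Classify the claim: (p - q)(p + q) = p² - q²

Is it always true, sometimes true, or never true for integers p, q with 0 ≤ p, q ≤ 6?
The identity holds for every pair in the range. For instance at (p, q) = (2, 0): both sides equal 4.

Answer: Always true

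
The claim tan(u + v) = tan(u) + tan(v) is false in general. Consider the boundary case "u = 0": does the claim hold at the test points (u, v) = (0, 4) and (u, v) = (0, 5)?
Yes, holds at both test points

At (0, 4): LHS = tan(4) ≈ 1.158, RHS = tan(4) ≈ 1.158 → equal
At (0, 5): LHS = tan(5) ≈ -3.381, RHS = tan(5) ≈ -3.381 → equal

So the claim does hold at both of these boundary points, even though it is not an identity.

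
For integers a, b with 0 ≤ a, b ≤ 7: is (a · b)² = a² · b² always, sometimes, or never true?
Always true

The identity holds for every pair in the range. For instance at (a, b) = (7, 3): both sides equal 441.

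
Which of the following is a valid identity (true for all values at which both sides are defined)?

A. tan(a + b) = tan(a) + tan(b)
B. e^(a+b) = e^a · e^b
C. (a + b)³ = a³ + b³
B

A: fails at (2, 7) — LHS = tan(9) ≈ -0.4523, RHS = tan(2) + tan(7) ≈ -1.314.
B: holds — e.g. at (2, 4), both sides equal e^6 ≈ 403.4.
C: fails at (3, 7) — LHS = 1000, RHS = 370.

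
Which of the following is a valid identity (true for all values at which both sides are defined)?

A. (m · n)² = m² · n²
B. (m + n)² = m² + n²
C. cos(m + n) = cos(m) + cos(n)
A: holds — e.g. at (3, 5), both sides equal 225.
B: fails at (3, 5) — LHS = 64, RHS = 34.
C: fails at (1, 3) — LHS = cos(4) ≈ -0.6536, RHS = cos(3) + cos(1) ≈ -0.4497.

Answer: A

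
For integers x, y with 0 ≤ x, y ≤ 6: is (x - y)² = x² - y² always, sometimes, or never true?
It holds at (x, y) = (3, 3) (both sides equal 0), but fails at (x, y) = (3, 6) (LHS = 9, RHS = -27).

Answer: Sometimes true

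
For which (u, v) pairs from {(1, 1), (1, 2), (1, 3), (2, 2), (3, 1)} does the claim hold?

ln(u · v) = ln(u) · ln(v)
(1, 1)

Testing each pair:
(1, 1): LHS = 0, RHS = 0 → holds
(1, 2): LHS = ln(2) ≈ 0.6931, RHS = 0 → fails
(1, 3): LHS = ln(3) ≈ 1.099, RHS = 0 → fails
(2, 2): LHS = ln(4) ≈ 1.386, RHS = ln(2)² ≈ 0.4805 → fails
(3, 1): LHS = ln(3) ≈ 1.099, RHS = 0 → fails

1 of 5 pairs satisfies the claim.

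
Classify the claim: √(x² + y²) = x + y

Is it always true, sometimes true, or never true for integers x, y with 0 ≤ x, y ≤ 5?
It holds at (x, y) = (0, 0) (both sides equal 0), but fails at (x, y) = (2, 3) (LHS = √(13) ≈ 3.606, RHS = 5).

Answer: Sometimes true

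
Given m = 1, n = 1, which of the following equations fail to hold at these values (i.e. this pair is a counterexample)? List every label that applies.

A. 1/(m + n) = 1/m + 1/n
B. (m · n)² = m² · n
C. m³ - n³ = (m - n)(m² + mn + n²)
A

Evaluating each claim at the given values:
A. LHS = 1/2, RHS = 2 → fails here (LHS ≠ RHS)
B. LHS = 1, RHS = 1 → holds here (LHS = RHS)
C. LHS = 0, RHS = 0 → holds here (LHS = RHS)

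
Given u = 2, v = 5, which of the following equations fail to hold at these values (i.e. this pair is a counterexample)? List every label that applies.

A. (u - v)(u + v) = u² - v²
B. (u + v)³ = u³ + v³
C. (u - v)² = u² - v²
Evaluating each claim at the given values:
A. LHS = -21, RHS = -21 → holds here (LHS = RHS)
B. LHS = 343, RHS = 133 → fails here (LHS ≠ RHS)
C. LHS = 9, RHS = -21 → fails here (LHS ≠ RHS)

Answer: B, C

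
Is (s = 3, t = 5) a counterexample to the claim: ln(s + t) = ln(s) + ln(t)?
Substituting s = 3, t = 5:
LHS = ln(3 + 5) = ln(8) ≈ 2.079
RHS = ln(3) + ln(5) ≈ 2.708

Since LHS ≠ RHS, this pair disproves the claim.

Answer: Yes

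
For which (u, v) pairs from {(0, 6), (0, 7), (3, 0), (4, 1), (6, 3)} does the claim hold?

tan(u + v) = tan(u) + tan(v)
(0, 6), (0, 7), (3, 0)

Testing each pair:
(0, 6): LHS = tan(6) ≈ -0.291, RHS = tan(6) ≈ -0.291 → holds
(0, 7): LHS = tan(7) ≈ 0.8714, RHS = tan(7) ≈ 0.8714 → holds
(3, 0): LHS = tan(3) ≈ -0.1425, RHS = tan(3) ≈ -0.1425 → holds
(4, 1): LHS = tan(5) ≈ -3.381, RHS = tan(4) + tan(1) ≈ 2.715 → fails
(6, 3): LHS = tan(9) ≈ -0.4523, RHS = tan(6) + tan(3) ≈ -0.4336 → fails

3 of 5 pairs satisfy the claim.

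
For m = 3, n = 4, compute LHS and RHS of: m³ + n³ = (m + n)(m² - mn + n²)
LHS = 3³ + 4³ = 91
RHS = (3 + 4)(3² - 3·4 + 4²) = 91

LHS = RHS: the two sides agree.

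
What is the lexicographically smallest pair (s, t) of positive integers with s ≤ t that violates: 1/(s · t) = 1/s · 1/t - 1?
Substituting (1, 1) into the claim:
LHS = 1/(1 · 1) = 1
RHS = 1/1 · 1/1 - 1 = 0

Since LHS ≠ RHS, this pair disproves the claim, and no lexicographically smaller pair (s ≤ t, positive integers) does.

For instance (2, 6) is also a counterexample (LHS = 1/12, RHS = -11/12), but it's lexicographically larger.

Answer: (s, t) = (1, 1)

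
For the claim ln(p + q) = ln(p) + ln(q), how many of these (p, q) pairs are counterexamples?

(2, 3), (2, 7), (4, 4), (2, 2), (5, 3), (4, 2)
Testing each pair:
(2, 3): LHS = ln(5) ≈ 1.609, RHS = ln(2) + ln(3) ≈ 1.792 → counterexample
(2, 7): LHS = ln(9) ≈ 2.197, RHS = ln(2) + ln(7) ≈ 2.639 → counterexample
(4, 4): LHS = ln(8) ≈ 2.079, RHS = 2·ln(4) ≈ 2.773 → counterexample
(2, 2): LHS = ln(4) ≈ 1.386, RHS = 2·ln(2) ≈ 1.386 → satisfies claim
(5, 3): LHS = ln(8) ≈ 2.079, RHS = ln(3) + ln(5) ≈ 2.708 → counterexample
(4, 2): LHS = ln(6) ≈ 1.792, RHS = ln(2) + ln(4) ≈ 2.079 → counterexample

That makes 5 counterexamples.

Answer: 5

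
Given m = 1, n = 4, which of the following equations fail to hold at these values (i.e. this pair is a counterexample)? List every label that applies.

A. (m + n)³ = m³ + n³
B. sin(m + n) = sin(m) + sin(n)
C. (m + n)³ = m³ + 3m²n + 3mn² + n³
A, B

Evaluating each claim at the given values:
A. LHS = 125, RHS = 65 → fails here (LHS ≠ RHS)
B. LHS = sin(5) ≈ -0.9589, RHS = sin(4) + sin(1) ≈ 0.08467 → fails here (LHS ≠ RHS)
C. LHS = 125, RHS = 125 → holds here (LHS = RHS)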